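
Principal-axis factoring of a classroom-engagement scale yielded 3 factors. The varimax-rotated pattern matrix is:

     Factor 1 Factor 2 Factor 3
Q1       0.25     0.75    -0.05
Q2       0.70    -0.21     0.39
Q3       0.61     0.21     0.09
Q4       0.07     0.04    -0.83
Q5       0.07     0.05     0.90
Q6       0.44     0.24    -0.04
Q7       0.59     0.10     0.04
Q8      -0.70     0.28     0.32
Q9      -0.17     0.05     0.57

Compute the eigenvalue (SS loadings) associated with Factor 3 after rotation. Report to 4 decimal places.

2.0921

SS loadings for Factor 3 = (-0.05)² + 0.39² + 0.09² + (-0.83)² + 0.90² + (-0.04)² + 0.04² + 0.32² + 0.57² = 0.0025 + 0.1521 + 0.0081 + 0.6889 + 0.8100 + 0.0016 + 0.0016 + 0.1024 + 0.3249 = 2.0921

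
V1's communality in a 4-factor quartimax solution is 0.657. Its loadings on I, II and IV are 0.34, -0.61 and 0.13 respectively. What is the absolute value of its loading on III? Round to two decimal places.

0.39

Under orthogonal rotation h² = Σλ², so λ_III² = h² − (0.5046) = 0.657 − 0.5046 = 0.1524.
|λ| = √0.1524 = 0.3904.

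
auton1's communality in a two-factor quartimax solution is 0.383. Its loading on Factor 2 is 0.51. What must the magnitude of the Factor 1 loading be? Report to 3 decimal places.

Under orthogonal rotation h² = Σλ², so λ_Factor 1² = h² − (0.2601) = 0.383 − 0.2601 = 0.1229.
|λ| = √0.1229 = 0.3506.

0.351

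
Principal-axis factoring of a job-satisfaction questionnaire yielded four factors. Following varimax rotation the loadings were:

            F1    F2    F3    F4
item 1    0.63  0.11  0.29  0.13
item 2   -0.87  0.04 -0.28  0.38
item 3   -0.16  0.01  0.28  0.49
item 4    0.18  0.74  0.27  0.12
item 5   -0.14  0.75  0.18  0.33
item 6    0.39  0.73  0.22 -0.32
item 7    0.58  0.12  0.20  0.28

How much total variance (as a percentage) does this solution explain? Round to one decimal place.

64.7%

SS loadings by factor: 1.7199, 1.6712, 0.4346, 0.7055; total = 4.5312.
Total variance with 7 standardized items is 7, so the solution explains 4.5312/7 = 0.6473 = 64.73%.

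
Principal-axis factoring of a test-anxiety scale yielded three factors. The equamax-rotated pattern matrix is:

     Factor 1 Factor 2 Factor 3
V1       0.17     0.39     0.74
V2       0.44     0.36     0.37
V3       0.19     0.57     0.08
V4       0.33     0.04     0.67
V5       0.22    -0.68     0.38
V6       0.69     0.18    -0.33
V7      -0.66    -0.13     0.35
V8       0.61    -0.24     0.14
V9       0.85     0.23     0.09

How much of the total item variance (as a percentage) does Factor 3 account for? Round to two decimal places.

17.15%

SS loadings for Factor 3 = 0.74² + 0.37² + 0.08² + 0.67² + 0.38² + (-0.33)² + 0.35² + 0.14² + 0.09² = 1.5433
With 9 standardized items, total variance = 9. Proportion = 1.5433/9 = 0.1715 → 17.15%.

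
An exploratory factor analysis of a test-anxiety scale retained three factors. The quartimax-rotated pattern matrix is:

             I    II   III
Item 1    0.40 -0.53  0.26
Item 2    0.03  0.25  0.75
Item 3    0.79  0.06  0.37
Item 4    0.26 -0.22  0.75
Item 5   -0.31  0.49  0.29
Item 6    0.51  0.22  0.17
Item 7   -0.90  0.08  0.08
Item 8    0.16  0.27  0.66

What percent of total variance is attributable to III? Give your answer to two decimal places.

SS loadings for III = 0.26² + 0.75² + 0.37² + 0.75² + 0.29² + 0.17² + 0.08² + 0.66² = 1.8845
With 8 standardized items, total variance = 8. Proportion = 1.8845/8 = 0.2356 → 23.56%.

23.56%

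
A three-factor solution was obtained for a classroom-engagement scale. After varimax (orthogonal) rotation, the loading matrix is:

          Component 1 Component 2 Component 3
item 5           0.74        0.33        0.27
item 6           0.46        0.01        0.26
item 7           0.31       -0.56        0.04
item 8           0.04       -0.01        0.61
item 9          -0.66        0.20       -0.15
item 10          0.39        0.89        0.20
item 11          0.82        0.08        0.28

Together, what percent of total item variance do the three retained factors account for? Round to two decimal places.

57.62%

SS loadings by factor: 2.1170, 1.2612, 0.6551; total = 4.0333.
Total variance with 7 standardized items is 7, so the solution explains 4.0333/7 = 0.5762 = 57.62%.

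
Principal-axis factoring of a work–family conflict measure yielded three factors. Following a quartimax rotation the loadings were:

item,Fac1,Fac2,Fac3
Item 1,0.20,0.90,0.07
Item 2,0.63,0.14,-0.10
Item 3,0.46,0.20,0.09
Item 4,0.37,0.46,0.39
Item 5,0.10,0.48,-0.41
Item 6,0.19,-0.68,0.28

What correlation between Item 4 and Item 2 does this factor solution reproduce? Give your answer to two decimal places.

r̂ = Σ λ_i·λ_j across factors = (0.37)(0.63) + (0.46)(0.14) + (0.39)(-0.10)
  = +0.2331 +0.0644 -0.0390 = 0.2585

0.26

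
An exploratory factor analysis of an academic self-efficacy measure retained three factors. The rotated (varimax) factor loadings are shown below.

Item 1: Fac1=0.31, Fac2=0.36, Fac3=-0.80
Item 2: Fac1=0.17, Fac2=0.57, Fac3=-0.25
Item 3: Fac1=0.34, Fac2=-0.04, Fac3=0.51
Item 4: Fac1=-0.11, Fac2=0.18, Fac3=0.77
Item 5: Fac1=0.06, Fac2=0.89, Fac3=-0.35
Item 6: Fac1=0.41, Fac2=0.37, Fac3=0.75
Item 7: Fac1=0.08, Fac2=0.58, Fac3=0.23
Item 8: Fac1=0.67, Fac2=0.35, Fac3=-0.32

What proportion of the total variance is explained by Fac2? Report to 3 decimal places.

0.235

SS loadings for Fac2 = 0.36² + 0.57² + (-0.04)² + 0.18² + 0.89² + 0.37² + 0.58² + 0.35² = 1.8764
Proportion of variance = 1.8764 / 8 = 0.2345.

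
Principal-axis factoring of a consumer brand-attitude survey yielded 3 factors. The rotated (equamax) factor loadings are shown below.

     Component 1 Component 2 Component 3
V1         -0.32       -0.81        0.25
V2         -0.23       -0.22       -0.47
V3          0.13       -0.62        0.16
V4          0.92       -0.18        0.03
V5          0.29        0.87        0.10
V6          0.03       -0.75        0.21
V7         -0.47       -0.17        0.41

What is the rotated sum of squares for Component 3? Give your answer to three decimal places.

SS loadings for Component 3 = 0.25² + (-0.47)² + 0.16² + 0.03² + 0.10² + 0.21² + 0.41² = 0.0625 + 0.2209 + 0.0256 + 0.0009 + 0.0100 + 0.0441 + 0.1681 = 0.5321

0.532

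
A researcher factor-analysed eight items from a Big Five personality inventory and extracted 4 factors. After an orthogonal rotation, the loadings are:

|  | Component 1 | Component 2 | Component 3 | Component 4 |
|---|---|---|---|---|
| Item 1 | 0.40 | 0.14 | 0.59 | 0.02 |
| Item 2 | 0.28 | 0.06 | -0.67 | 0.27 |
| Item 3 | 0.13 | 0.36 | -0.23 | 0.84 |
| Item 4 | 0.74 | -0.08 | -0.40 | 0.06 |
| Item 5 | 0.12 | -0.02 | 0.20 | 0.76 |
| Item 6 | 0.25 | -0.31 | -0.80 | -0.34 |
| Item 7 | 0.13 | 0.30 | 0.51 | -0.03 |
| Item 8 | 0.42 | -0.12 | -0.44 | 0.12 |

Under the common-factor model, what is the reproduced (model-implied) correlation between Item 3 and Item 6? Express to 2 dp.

r̂ = Σ λ_i·λ_j across factors = (0.13)(0.25) + (0.36)(-0.31) + (-0.23)(-0.80) + (0.84)(-0.34)
  = +0.0325 -0.1116 +0.1840 -0.2856 = -0.1807

-0.18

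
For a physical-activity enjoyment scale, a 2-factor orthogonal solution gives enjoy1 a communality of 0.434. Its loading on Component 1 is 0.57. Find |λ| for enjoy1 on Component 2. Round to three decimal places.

0.330

Under orthogonal rotation h² = Σλ², so λ_Component 2² = h² − (0.3249) = 0.434 − 0.3249 = 0.1091.
|λ| = √0.1091 = 0.3303.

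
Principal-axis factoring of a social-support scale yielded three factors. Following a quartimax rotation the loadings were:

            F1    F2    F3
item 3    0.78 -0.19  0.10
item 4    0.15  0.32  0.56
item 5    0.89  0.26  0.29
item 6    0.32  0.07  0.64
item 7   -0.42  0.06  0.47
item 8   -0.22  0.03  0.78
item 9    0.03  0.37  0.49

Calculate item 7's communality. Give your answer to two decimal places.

0.40

h² = (-0.42)² + 0.06² + 0.47² = 0.1764 + 0.0036 + 0.2209 = 0.4009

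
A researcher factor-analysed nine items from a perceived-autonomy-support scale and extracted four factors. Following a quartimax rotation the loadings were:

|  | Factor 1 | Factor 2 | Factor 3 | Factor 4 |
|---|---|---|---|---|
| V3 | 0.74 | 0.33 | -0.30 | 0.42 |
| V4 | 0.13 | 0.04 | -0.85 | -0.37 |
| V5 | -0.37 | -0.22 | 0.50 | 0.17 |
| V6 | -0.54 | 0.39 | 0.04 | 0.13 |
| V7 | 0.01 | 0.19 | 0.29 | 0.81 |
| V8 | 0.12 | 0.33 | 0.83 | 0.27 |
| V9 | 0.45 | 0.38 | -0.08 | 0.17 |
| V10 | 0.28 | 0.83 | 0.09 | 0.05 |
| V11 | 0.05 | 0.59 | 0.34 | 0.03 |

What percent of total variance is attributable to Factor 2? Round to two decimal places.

18.19%

SS loadings for Factor 2 = 0.33² + 0.04² + (-0.22)² + 0.39² + 0.19² + 0.33² + 0.38² + 0.83² + 0.59² = 1.6374
With 9 standardized items, total variance = 9. Proportion = 1.6374/9 = 0.1819 → 18.19%.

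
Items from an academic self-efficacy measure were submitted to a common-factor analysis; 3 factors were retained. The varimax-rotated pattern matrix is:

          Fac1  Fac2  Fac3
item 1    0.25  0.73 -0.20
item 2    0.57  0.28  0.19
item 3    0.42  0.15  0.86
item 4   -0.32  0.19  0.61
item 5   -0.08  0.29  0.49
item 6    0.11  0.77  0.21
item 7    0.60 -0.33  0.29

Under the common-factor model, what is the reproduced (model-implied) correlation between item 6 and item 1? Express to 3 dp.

r̂ = Σ λ_i·λ_j across factors = (0.11)(0.25) + (0.77)(0.73) + (0.21)(-0.20)
  = +0.0275 +0.5621 -0.0420 = 0.5476

0.548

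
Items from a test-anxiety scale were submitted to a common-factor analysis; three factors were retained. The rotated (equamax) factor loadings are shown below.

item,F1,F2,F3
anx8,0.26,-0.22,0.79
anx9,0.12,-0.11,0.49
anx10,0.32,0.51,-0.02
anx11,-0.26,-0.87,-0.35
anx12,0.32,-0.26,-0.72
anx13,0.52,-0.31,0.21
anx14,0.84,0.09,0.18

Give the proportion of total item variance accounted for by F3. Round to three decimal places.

SS loadings for F3 = 0.79² + 0.49² + (-0.02)² + (-0.35)² + (-0.72)² + 0.21² + 0.18² = 1.5820
Proportion of variance = 1.5820 / 7 = 0.2260.

0.226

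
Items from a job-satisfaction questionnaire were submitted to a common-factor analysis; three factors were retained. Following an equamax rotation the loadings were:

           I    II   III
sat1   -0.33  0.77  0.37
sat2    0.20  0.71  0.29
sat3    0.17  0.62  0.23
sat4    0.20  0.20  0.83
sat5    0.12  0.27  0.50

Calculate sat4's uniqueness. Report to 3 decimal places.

h² = 0.20² + 0.20² + 0.83² = 0.0400 + 0.0400 + 0.6889 = 0.7689
Uniqueness u² = 1 − h² = 1 − 0.7689 = 0.2311

0.231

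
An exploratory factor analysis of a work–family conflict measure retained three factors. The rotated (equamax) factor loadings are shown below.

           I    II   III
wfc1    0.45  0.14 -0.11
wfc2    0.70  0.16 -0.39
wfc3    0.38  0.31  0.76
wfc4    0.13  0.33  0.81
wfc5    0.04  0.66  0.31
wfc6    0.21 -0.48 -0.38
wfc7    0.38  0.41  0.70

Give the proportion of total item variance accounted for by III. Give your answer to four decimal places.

0.3041

SS loadings for III = (-0.11)² + (-0.39)² + 0.76² + 0.81² + 0.31² + (-0.38)² + 0.70² = 2.1284
Proportion of variance = 2.1284 / 7 = 0.3041.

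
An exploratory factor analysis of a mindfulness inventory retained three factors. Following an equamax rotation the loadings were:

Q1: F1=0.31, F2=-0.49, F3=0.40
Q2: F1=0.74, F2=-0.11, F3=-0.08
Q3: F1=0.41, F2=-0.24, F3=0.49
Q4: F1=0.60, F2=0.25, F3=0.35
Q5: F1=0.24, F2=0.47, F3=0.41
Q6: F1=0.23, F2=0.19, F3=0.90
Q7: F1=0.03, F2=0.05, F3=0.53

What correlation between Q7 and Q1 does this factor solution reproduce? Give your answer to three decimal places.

r̂ = Σ λ_i·λ_j across factors = (0.03)(0.31) + (0.05)(-0.49) + (0.53)(0.40)
  = +0.0093 -0.0245 +0.2120 = 0.1968

0.197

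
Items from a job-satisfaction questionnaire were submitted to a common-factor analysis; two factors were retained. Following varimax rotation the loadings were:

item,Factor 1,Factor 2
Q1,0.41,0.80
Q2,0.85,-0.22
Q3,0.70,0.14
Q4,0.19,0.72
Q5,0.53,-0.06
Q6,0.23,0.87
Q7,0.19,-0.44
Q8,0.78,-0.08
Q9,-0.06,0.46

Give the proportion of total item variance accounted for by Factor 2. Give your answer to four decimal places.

SS loadings for Factor 2 = 0.80² + (-0.22)² + 0.14² + 0.72² + (-0.06)² + 0.87² + (-0.44)² + (-0.08)² + 0.46² = 2.3985
Proportion of variance = 2.3985 / 9 = 0.2665.

0.2665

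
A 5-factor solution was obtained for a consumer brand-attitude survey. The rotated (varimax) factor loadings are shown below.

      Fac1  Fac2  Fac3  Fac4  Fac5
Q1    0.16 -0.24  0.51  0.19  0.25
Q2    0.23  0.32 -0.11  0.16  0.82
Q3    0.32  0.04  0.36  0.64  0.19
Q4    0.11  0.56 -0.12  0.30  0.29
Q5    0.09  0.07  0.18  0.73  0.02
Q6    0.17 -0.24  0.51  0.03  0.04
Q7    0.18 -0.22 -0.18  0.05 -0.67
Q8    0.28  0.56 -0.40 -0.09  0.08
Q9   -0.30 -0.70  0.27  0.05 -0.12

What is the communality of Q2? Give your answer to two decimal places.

h² = 0.23² + 0.32² + (-0.11)² + 0.16² + 0.82² = 0.0529 + 0.1024 + 0.0121 + 0.0256 + 0.6724 = 0.8654

0.87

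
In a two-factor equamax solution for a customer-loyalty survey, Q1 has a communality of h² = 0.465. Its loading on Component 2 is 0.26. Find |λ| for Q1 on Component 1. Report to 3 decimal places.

0.630

Under orthogonal rotation h² = Σλ², so λ_Component 1² = h² − (0.0676) = 0.465 − 0.0676 = 0.3974.
|λ| = √0.3974 = 0.6304.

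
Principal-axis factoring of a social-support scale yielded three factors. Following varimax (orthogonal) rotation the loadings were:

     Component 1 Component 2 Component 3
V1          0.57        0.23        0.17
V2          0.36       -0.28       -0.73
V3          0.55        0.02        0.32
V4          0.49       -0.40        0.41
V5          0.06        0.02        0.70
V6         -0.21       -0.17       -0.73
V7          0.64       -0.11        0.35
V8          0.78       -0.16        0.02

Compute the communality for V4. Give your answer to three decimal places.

h² = 0.49² + (-0.40)² + 0.41² = 0.2401 + 0.1600 + 0.1681 = 0.5682

0.568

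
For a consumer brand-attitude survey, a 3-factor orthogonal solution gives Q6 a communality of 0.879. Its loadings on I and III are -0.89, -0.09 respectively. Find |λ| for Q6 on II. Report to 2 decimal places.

Under orthogonal rotation h² = Σλ², so λ_II² = h² − (0.8002) = 0.879 − 0.8002 = 0.0788.
|λ| = √0.0788 = 0.2807.

0.28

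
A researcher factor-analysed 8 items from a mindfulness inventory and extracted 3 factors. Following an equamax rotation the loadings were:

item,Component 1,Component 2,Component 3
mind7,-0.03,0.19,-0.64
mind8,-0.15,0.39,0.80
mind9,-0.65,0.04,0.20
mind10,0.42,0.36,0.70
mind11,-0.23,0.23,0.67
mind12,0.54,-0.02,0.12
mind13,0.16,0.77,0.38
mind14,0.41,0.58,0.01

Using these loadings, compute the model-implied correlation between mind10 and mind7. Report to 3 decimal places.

-0.392

r̂ = Σ λ_i·λ_j across factors = (0.42)(-0.03) + (0.36)(0.19) + (0.70)(-0.64)
  = -0.0126 +0.0684 -0.4480 = -0.3922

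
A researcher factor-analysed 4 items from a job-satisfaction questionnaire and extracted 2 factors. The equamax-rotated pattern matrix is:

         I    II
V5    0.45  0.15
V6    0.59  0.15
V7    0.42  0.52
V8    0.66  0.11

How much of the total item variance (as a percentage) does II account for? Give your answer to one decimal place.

8.2%

SS loadings for II = 0.15² + 0.15² + 0.52² + 0.11² = 0.3275
With 4 standardized items, total variance = 4. Proportion = 0.3275/4 = 0.0819 → 8.19%.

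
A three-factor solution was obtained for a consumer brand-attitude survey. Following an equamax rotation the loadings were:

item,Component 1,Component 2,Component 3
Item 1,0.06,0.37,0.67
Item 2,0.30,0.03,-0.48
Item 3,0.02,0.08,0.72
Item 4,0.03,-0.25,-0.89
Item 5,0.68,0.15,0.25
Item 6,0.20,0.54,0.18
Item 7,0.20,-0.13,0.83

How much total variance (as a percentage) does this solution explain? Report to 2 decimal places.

Communalities: 0.5894, 0.3213, 0.5252, 0.8555, 0.5474, 0.3640, 0.7458; Σh² = 3.9486.
Total variance with 7 standardized items is 7, so the solution explains 3.9486/7 = 0.5641 = 56.41%.

56.41%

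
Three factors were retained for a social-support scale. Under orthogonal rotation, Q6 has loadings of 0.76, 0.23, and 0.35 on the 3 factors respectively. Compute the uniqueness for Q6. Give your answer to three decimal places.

0.247

h² = 0.76² + 0.23² + 0.35² = 0.5776 + 0.0529 + 0.1225 = 0.7530
Uniqueness u² = 1 − h² = 1 − 0.7530 = 0.2470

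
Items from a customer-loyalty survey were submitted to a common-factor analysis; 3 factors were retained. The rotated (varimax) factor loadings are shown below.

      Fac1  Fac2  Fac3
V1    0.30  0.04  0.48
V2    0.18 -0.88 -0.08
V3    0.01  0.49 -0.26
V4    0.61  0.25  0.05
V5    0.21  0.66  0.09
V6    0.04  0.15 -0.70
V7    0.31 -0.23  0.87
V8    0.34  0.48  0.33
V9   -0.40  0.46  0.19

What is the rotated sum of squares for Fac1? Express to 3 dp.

0.912

SS loadings for Fac1 = 0.30² + 0.18² + 0.01² + 0.61² + 0.21² + 0.04² + 0.31² + 0.34² + (-0.40)² = 0.0900 + 0.0324 + 0.0001 + 0.3721 + 0.0441 + 0.0016 + 0.0961 + 0.1156 + 0.1600 = 0.9120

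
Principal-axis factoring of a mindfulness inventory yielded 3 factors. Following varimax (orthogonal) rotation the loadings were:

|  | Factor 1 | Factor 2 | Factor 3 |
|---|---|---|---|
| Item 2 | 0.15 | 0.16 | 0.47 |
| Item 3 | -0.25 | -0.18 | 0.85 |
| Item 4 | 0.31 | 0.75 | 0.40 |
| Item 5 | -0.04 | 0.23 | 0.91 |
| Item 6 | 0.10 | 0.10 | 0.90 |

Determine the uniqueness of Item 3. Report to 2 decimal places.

0.18

h² = (-0.25)² + (-0.18)² + 0.85² = 0.0625 + 0.0324 + 0.7225 = 0.8174
Uniqueness u² = 1 − h² = 1 − 0.8174 = 0.1826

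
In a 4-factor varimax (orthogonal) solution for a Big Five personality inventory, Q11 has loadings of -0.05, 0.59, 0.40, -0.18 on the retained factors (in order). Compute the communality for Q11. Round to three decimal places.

h² = (-0.05)² + 0.59² + 0.40² + (-0.18)² = 0.0025 + 0.3481 + 0.1600 + 0.0324 = 0.5430

0.543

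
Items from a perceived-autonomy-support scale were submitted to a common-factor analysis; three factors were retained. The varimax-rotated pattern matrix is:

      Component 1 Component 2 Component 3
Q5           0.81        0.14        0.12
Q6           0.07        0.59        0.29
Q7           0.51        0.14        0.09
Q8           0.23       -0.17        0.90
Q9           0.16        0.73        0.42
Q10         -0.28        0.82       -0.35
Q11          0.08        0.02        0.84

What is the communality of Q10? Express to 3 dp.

0.873

h² = (-0.28)² + 0.82² + (-0.35)² = 0.0784 + 0.6724 + 0.1225 = 0.8733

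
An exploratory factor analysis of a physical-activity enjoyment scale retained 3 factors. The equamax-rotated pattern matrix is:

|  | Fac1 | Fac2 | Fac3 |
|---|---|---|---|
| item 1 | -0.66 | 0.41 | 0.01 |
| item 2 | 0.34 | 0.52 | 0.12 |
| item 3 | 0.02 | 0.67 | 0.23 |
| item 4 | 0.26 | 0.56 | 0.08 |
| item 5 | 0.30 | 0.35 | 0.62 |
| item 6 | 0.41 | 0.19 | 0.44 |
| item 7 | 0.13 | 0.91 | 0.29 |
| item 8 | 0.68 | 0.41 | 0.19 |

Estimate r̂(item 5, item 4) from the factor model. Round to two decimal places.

r̂ = Σ λ_i·λ_j across factors = (0.30)(0.26) + (0.35)(0.56) + (0.62)(0.08)
  = +0.0780 +0.1960 +0.0496 = 0.3236

0.32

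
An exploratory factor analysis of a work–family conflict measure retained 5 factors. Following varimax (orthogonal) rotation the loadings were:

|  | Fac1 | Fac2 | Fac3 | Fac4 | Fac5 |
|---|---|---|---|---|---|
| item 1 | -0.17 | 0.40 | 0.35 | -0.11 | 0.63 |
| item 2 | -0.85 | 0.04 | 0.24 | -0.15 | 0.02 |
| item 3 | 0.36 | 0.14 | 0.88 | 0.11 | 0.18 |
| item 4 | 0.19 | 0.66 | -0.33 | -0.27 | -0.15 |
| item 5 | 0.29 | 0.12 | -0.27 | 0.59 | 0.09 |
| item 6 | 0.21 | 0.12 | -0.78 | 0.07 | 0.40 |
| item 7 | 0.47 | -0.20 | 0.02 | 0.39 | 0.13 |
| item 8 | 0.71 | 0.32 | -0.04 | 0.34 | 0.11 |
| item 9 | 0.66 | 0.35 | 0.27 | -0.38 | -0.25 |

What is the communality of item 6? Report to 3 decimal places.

0.832

h² = 0.21² + 0.12² + (-0.78)² + 0.07² + 0.40² = 0.0441 + 0.0144 + 0.6084 + 0.0049 + 0.1600 = 0.8318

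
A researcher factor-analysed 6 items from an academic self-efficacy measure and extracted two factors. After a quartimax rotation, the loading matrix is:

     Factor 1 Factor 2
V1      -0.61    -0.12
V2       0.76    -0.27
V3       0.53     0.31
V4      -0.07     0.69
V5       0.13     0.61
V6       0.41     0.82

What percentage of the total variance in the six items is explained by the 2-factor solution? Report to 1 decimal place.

Communalities: 0.3865, 0.6505, 0.3770, 0.4810, 0.3890, 0.8405; Σh² = 3.1245.
Total variance with 6 standardized items is 6, so the solution explains 3.1245/6 = 0.5207 = 52.07%.

52.1%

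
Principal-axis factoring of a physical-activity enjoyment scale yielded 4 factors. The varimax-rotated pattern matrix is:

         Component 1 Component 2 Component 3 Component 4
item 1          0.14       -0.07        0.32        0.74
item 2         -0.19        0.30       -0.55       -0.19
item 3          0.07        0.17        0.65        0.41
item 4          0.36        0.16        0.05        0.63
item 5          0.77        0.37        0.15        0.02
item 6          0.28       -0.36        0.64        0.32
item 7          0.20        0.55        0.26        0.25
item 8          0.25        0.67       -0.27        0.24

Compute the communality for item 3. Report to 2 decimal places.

h² = 0.07² + 0.17² + 0.65² + 0.41² = 0.0049 + 0.0289 + 0.4225 + 0.1681 = 0.6244

0.62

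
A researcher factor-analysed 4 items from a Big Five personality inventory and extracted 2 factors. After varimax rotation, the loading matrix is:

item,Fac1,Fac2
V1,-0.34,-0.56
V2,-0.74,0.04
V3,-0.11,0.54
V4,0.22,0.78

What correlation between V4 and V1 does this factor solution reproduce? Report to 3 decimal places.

r̂ = Σ λ_i·λ_j across factors = (0.22)(-0.34) + (0.78)(-0.56)
  = -0.0748 -0.4368 = -0.5116

-0.512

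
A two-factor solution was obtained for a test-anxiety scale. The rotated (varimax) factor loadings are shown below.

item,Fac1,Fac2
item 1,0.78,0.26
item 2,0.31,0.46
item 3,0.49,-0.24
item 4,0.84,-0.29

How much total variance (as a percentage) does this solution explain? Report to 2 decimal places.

51.78%

SS loadings by factor: 1.6502, 0.4209; total = 2.0711.
Total variance with 4 standardized items is 4, so the solution explains 2.0711/4 = 0.5178 = 51.78%.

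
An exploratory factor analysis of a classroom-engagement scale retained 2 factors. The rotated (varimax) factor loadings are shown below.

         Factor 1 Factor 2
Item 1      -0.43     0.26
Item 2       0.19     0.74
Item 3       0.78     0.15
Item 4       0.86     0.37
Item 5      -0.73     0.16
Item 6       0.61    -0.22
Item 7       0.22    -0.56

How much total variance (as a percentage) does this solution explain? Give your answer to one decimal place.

52.6%

SS loadings by factor: 2.5224, 1.1622; total = 3.6846.
Total variance with 7 standardized items is 7, so the solution explains 3.6846/7 = 0.5264 = 52.64%.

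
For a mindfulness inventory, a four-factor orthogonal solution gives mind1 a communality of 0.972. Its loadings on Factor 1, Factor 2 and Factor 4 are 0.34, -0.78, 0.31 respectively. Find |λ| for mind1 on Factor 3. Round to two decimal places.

Under orthogonal rotation h² = Σλ², so λ_Factor 3² = h² − (0.8201) = 0.972 − 0.8201 = 0.1519.
|λ| = √0.1519 = 0.3897.

0.39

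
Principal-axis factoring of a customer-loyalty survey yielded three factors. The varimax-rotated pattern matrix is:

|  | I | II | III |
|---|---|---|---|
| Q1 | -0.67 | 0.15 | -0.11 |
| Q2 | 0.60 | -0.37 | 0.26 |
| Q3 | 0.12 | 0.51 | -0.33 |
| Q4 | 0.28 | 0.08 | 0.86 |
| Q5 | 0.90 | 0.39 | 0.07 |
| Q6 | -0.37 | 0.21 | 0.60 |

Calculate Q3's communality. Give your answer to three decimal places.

h² = 0.12² + 0.51² + (-0.33)² = 0.0144 + 0.2601 + 0.1089 = 0.3834

0.383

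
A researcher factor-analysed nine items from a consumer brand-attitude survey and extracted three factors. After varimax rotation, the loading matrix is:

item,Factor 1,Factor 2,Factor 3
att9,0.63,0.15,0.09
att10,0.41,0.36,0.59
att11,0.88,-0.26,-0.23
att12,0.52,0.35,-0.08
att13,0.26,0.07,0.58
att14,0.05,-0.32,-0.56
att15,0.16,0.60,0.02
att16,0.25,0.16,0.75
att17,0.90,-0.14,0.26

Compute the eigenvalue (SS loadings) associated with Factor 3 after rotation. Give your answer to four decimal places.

1.6960

SS loadings for Factor 3 = 0.09² + 0.59² + (-0.23)² + (-0.08)² + 0.58² + (-0.56)² + 0.02² + 0.75² + 0.26² = 0.0081 + 0.3481 + 0.0529 + 0.0064 + 0.3364 + 0.3136 + 0.0004 + 0.5625 + 0.0676 = 1.6960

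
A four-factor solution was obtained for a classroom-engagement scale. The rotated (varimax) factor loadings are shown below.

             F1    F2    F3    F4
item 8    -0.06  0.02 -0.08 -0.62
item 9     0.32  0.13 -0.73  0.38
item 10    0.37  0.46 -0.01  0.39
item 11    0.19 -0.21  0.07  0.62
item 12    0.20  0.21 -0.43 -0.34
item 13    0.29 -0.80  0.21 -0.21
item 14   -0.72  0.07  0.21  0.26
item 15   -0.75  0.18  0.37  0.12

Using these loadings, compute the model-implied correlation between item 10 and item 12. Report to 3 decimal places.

r̂ = Σ λ_i·λ_j across factors = (0.37)(0.20) + (0.46)(0.21) + (-0.01)(-0.43) + (0.39)(-0.34)
  = +0.0740 +0.0966 +0.0043 -0.1326 = 0.0423

0.042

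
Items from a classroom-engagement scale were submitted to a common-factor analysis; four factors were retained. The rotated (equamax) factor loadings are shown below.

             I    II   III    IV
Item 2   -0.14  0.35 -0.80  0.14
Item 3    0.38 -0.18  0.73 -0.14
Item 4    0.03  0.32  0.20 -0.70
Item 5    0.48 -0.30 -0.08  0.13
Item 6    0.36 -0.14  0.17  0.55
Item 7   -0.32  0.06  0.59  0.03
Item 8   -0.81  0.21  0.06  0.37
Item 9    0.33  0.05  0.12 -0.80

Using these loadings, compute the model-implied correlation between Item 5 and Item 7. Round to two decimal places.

r̂ = Σ λ_i·λ_j across factors = (0.48)(-0.32) + (-0.30)(0.06) + (-0.08)(0.59) + (0.13)(0.03)
  = -0.1536 -0.0180 -0.0472 +0.0039 = -0.2149

-0.21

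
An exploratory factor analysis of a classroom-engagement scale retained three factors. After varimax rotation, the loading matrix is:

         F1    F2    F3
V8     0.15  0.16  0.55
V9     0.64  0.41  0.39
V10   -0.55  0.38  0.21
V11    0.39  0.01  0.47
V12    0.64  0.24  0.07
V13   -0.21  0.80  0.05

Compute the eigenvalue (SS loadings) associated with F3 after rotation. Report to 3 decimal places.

0.727

SS loadings for F3 = 0.55² + 0.39² + 0.21² + 0.47² + 0.07² + 0.05² = 0.3025 + 0.1521 + 0.0441 + 0.2209 + 0.0049 + 0.0025 = 0.7270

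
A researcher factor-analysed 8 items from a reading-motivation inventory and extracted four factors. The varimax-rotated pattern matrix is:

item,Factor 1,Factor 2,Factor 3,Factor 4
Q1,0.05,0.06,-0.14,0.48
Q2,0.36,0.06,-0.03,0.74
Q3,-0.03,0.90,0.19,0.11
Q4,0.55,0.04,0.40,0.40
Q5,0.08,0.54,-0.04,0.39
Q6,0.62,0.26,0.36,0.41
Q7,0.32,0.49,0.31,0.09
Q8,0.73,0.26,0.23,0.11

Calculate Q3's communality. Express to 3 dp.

h² = (-0.03)² + 0.90² + 0.19² + 0.11² = 0.0009 + 0.8100 + 0.0361 + 0.0121 = 0.8591

0.859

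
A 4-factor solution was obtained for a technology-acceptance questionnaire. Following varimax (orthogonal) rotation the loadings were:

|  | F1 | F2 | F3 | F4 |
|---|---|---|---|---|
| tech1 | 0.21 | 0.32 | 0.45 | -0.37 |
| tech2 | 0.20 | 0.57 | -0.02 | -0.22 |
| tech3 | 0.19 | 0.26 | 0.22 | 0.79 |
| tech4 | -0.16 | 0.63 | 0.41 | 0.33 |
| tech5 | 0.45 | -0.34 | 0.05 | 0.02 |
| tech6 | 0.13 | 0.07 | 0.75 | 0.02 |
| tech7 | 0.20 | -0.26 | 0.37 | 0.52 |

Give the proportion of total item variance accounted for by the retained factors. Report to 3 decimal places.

Communalities: 0.4859, 0.4137, 0.7762, 0.6995, 0.3210, 0.5847, 0.5149; Σh² = 3.7959.
Total variance with 7 standardized items is 7, so the solution explains 3.7959/7 = 0.5423.

0.542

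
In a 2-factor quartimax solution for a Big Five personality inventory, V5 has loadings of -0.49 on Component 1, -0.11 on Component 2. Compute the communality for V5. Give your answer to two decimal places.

0.25

h² = (-0.49)² + (-0.11)² = 0.2401 + 0.0121 = 0.2522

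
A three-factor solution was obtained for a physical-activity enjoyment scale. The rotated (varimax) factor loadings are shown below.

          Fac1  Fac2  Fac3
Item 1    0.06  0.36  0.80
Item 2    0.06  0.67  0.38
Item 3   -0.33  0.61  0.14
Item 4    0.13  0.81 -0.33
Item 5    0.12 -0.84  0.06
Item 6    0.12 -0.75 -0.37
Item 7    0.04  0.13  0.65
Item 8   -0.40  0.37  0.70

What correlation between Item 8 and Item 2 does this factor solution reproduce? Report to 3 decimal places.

0.490

r̂ = Σ λ_i·λ_j across factors = (-0.40)(0.06) + (0.37)(0.67) + (0.70)(0.38)
  = -0.0240 +0.2479 +0.2660 = 0.4899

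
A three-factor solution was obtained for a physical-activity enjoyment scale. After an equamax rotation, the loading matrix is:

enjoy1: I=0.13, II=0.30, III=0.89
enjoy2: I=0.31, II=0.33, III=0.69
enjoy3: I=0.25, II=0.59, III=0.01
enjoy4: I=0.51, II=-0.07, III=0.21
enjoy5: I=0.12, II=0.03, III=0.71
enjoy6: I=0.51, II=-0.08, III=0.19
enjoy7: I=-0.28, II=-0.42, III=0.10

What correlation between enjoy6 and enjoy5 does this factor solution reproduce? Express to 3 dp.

0.194

r̂ = Σ λ_i·λ_j across factors = (0.51)(0.12) + (-0.08)(0.03) + (0.19)(0.71)
  = +0.0612 -0.0024 +0.1349 = 0.1937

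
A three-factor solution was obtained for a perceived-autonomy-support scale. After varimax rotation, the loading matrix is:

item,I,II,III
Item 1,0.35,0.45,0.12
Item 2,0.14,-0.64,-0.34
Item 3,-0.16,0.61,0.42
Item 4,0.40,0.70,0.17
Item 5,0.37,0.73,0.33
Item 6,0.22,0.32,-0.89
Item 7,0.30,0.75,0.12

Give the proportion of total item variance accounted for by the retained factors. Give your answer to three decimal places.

0.647

Communalities: 0.3394, 0.5448, 0.5741, 0.6789, 0.7787, 0.9429, 0.6669; Σh² = 4.5257.
Total variance with 7 standardized items is 7, so the solution explains 4.5257/7 = 0.6465.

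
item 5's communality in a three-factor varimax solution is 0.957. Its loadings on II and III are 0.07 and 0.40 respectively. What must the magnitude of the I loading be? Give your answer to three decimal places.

0.890

Under orthogonal rotation h² = Σλ², so λ_I² = h² − (0.1649) = 0.957 − 0.1649 = 0.7921.
|λ| = √0.7921 = 0.8900.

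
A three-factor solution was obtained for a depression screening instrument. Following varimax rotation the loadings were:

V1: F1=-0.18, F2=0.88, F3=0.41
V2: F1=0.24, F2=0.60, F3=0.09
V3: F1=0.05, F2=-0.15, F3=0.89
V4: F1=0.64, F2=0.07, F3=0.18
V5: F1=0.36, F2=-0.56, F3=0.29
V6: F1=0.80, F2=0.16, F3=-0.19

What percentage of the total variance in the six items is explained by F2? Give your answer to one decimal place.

SS loadings for F2 = 0.88² + 0.60² + (-0.15)² + 0.07² + (-0.56)² + 0.16² = 1.5010
With 6 standardized items, total variance = 6. Proportion = 1.5010/6 = 0.2502 → 25.02%.

25.0%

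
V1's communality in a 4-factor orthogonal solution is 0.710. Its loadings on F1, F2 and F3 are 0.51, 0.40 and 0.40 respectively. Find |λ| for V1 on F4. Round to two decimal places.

0.36

Under orthogonal rotation h² = Σλ², so λ_F4² = h² − (0.5801) = 0.710 − 0.5801 = 0.1299.
|λ| = √0.1299 = 0.3604.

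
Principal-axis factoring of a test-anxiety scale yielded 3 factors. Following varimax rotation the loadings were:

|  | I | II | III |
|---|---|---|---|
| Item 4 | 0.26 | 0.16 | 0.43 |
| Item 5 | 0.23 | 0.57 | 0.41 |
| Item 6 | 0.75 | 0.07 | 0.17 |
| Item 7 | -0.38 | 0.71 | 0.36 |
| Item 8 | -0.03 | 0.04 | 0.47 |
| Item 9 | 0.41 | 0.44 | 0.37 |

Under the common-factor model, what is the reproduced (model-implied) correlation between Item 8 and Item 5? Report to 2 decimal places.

r̂ = Σ λ_i·λ_j across factors = (-0.03)(0.23) + (0.04)(0.57) + (0.47)(0.41)
  = -0.0069 +0.0228 +0.1927 = 0.2086

0.21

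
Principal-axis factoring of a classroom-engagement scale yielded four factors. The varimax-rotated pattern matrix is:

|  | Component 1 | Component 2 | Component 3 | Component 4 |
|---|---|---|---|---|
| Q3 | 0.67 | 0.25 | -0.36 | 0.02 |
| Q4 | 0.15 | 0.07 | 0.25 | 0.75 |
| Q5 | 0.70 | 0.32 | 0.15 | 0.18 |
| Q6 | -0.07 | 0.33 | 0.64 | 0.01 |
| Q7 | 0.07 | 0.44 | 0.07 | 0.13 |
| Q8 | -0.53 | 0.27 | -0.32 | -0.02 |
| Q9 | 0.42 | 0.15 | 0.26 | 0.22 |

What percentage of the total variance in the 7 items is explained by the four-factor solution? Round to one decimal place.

49.4%

Communalities: 0.6414, 0.6524, 0.6473, 0.5235, 0.2203, 0.4566, 0.3149; Σh² = 3.4564.
Total variance with 7 standardized items is 7, so the solution explains 3.4564/7 = 0.4938 = 49.38%.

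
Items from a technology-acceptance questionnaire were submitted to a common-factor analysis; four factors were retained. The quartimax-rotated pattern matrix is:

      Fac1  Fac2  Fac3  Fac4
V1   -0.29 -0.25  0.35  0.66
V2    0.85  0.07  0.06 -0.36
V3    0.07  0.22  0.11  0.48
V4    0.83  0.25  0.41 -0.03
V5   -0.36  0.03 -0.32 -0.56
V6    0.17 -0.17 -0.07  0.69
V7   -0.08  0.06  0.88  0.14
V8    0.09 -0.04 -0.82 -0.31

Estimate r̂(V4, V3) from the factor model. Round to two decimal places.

r̂ = Σ λ_i·λ_j across factors = (0.83)(0.07) + (0.25)(0.22) + (0.41)(0.11) + (-0.03)(0.48)
  = +0.0581 +0.0550 +0.0451 -0.0144 = 0.1438

0.14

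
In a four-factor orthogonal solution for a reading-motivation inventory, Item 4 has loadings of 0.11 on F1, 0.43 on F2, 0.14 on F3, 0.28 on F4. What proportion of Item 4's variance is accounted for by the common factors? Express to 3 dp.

0.295

h² = 0.11² + 0.43² + 0.14² + 0.28² = 0.0121 + 0.1849 + 0.0196 + 0.0784 = 0.2950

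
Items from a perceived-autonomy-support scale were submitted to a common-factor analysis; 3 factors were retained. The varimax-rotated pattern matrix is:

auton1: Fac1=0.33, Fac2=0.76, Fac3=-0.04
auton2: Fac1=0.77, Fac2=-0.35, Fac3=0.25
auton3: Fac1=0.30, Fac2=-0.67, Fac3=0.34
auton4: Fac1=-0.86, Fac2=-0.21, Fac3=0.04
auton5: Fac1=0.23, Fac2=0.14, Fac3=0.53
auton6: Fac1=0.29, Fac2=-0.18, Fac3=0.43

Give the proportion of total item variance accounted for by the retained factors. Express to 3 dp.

Communalities: 0.6881, 0.7779, 0.6545, 0.7853, 0.3534, 0.3014; Σh² = 3.5606.
Total variance with 6 standardized items is 6, so the solution explains 3.5606/6 = 0.5934.

0.593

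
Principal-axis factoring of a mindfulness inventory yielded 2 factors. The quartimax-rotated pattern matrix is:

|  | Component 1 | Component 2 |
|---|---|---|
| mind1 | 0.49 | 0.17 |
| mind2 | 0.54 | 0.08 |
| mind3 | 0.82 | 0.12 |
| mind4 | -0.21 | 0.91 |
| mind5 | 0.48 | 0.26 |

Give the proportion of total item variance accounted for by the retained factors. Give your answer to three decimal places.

0.485

SS loadings by factor: 1.4786, 0.9454; total = 2.4240.
Total variance with 5 standardized items is 5, so the solution explains 2.4240/5 = 0.4848.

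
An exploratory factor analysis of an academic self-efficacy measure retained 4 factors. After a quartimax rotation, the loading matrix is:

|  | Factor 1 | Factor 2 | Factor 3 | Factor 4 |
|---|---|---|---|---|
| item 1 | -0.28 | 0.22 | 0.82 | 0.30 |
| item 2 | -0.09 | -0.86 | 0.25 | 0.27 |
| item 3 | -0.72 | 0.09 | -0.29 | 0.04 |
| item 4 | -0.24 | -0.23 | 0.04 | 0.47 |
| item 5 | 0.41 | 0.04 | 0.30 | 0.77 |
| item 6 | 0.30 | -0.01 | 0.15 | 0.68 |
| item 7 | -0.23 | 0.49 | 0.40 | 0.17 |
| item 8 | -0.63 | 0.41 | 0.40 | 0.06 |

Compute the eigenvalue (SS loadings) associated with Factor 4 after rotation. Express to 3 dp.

1.473

SS loadings for Factor 4 = 0.30² + 0.27² + 0.04² + 0.47² + 0.77² + 0.68² + 0.17² + 0.06² = 0.0900 + 0.0729 + 0.0016 + 0.2209 + 0.5929 + 0.4624 + 0.0289 + 0.0036 = 1.4732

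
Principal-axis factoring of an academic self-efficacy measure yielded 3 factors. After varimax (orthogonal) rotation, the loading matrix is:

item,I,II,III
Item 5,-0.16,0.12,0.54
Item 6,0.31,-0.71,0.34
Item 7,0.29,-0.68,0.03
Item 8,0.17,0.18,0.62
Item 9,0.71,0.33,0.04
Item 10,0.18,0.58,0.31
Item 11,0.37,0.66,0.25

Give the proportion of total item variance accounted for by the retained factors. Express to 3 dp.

0.536

Communalities: 0.3316, 0.7158, 0.5474, 0.4457, 0.6146, 0.4649, 0.6350; Σh² = 3.7550.
Total variance with 7 standardized items is 7, so the solution explains 3.7550/7 = 0.5364.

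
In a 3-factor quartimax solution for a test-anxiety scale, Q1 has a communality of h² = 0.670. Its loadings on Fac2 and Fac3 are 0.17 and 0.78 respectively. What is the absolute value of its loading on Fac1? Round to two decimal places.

0.18

Under orthogonal rotation h² = Σλ², so λ_Fac1² = h² − (0.6373) = 0.670 − 0.6373 = 0.0327.
|λ| = √0.0327 = 0.1808.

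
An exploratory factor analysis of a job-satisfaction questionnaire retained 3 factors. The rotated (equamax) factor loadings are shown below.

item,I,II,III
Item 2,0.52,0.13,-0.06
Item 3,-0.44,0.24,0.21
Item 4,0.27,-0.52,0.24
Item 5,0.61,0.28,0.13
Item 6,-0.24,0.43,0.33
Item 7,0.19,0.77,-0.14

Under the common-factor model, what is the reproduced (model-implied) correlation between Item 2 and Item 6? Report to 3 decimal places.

r̂ = Σ λ_i·λ_j across factors = (0.52)(-0.24) + (0.13)(0.43) + (-0.06)(0.33)
  = -0.1248 +0.0559 -0.0198 = -0.0887

-0.089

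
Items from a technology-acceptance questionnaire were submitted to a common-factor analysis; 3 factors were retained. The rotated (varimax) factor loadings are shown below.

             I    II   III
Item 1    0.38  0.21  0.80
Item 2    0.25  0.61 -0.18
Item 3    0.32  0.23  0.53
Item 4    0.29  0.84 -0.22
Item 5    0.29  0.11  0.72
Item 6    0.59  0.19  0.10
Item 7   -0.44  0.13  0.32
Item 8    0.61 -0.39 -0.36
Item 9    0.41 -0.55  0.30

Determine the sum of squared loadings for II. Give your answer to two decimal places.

1.69

SS loadings for II = 0.21² + 0.61² + 0.23² + 0.84² + 0.11² + 0.19² + 0.13² + (-0.39)² + (-0.55)² = 0.0441 + 0.3721 + 0.0529 + 0.7056 + 0.0121 + 0.0361 + 0.0169 + 0.1521 + 0.3025 = 1.6944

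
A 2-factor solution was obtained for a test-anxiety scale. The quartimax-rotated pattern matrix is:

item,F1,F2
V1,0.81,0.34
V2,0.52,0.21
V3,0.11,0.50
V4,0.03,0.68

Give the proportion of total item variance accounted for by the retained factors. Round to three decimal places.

0.453

Communalities: 0.7717, 0.3145, 0.2621, 0.4633; Σh² = 1.8116.
Total variance with 4 standardized items is 4, so the solution explains 1.8116/4 = 0.4529.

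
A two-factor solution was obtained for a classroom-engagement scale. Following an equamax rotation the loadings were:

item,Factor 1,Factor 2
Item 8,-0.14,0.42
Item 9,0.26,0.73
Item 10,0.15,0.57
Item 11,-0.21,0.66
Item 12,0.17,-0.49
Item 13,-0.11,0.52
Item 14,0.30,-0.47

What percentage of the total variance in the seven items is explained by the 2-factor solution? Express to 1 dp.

SS loadings by factor: 0.2848, 2.2012; total = 2.4860.
Total variance with 7 standardized items is 7, so the solution explains 2.4860/7 = 0.3551 = 35.51%.

35.5%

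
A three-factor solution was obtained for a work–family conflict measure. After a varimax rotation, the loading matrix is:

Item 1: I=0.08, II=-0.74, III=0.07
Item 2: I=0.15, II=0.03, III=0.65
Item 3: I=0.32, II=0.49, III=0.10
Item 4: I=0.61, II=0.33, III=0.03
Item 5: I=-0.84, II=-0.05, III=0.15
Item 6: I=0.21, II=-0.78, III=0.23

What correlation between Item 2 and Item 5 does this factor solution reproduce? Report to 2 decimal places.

r̂ = Σ λ_i·λ_j across factors = (0.15)(-0.84) + (0.03)(-0.05) + (0.65)(0.15)
  = -0.1260 -0.0015 +0.0975 = -0.0300

-0.03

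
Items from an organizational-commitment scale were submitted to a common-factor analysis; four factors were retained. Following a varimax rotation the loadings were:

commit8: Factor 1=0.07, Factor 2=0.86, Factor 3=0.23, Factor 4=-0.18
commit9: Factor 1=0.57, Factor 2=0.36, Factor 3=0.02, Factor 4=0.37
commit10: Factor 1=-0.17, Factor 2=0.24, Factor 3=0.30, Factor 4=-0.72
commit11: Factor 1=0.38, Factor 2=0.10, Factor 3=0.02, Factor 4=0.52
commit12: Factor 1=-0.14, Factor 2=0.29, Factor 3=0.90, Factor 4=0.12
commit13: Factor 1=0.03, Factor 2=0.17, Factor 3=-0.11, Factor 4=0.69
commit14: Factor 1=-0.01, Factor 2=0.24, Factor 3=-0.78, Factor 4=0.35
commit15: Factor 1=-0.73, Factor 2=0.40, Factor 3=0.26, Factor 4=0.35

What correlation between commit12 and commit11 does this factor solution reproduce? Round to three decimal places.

r̂ = Σ λ_i·λ_j across factors = (-0.14)(0.38) + (0.29)(0.10) + (0.90)(0.02) + (0.12)(0.52)
  = -0.0532 +0.0290 +0.0180 +0.0624 = 0.0562

0.056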